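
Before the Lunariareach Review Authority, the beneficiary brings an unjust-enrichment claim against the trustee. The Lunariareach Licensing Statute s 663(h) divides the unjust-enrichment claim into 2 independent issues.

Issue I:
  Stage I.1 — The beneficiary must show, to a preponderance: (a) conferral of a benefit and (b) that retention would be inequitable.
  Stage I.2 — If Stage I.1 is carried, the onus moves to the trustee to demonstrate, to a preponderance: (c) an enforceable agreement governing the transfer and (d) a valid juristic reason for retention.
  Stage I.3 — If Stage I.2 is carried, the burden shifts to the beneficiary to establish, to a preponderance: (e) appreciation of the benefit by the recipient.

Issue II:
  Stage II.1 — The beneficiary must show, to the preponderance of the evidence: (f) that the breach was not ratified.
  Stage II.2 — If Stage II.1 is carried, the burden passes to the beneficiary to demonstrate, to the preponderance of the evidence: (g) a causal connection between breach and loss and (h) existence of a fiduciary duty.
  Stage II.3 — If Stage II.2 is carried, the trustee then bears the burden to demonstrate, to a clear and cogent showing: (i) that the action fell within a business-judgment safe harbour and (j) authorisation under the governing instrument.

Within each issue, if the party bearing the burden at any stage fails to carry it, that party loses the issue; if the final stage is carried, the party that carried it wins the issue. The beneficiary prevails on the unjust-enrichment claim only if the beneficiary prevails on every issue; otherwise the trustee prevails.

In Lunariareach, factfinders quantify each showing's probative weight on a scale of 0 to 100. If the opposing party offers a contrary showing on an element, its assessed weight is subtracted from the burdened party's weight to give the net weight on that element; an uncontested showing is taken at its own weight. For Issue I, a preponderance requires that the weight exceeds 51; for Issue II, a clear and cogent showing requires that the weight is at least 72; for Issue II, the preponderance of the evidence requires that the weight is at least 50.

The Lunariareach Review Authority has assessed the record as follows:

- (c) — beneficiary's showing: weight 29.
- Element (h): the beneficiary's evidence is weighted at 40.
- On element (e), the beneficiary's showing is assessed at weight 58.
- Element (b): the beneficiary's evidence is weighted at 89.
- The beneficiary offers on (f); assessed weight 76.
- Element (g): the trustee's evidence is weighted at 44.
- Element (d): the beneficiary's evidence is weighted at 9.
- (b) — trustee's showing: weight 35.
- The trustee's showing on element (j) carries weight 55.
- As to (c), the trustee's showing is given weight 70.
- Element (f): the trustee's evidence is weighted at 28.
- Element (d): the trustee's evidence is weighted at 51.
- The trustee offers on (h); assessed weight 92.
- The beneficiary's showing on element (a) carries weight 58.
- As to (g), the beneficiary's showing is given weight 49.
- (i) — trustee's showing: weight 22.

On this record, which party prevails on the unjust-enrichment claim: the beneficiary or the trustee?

trustee

— Issue I —
Stage I.1 — burden on beneficiary; standard: a preponderance (weight exceeds 51).
    (a): 58 > 51 [met]
    (b): 89 − 35 = 54 > 51 [met]
  Stage I.1 carried; the burden shifts to the trustee.
Stage I.2 — burden on trustee; standard: a preponderance (weight exceeds 51).
    (c): 70 − 29 = 41 ≤ 51 [not met]
    (d): 51 − 9 = 42 ≤ 51 [not met]
  Stage I.2 not carried; the trustee fails its burden.
The beneficiary prevails on this issue.
— Issue II —
Stage II.1 — burden on beneficiary; standard: the preponderance of the evidence (weight is at least 50).
    (f): 76 − 28 = 48 < 50 [not met]
  The beneficiary does not carry Stage II.1.
The trustee prevails on this issue.
Per-issue: Issue I → beneficiary; Issue II → trustee. The beneficiary must prevail on every issue; overall, the trustee prevails.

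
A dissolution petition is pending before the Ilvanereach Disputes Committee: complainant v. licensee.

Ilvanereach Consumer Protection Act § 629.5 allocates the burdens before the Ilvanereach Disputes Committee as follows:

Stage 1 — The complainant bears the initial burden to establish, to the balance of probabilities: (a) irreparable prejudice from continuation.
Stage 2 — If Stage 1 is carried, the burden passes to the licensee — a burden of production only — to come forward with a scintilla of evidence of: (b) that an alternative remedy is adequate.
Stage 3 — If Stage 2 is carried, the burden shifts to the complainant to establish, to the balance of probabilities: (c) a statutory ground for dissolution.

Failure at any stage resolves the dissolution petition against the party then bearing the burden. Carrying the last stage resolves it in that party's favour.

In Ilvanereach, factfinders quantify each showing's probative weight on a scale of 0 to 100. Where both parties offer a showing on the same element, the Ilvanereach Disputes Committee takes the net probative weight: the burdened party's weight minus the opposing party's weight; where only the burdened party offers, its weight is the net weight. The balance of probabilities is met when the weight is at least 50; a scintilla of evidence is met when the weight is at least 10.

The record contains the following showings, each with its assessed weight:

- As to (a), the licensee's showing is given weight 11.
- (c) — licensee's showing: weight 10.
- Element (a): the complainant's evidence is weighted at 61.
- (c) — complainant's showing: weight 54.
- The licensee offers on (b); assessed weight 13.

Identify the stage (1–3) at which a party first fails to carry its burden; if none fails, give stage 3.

Stage 1 — burden on complainant; standard: the balance of probabilities (weight is at least 50).
    (a): 61 − 11 = 50 ≥ 50 [met]
  All elements met. The burden passes to the licensee.
Stage 2 — burden on licensee; standard: a scintilla of evidence (weight is at least 10).
    (b): 13 ≥ 10 [met]
  Stage 2 is satisfied; the onus moves to the complainant.
Stage 3 — burden on complainant; standard: the balance of probabilities (weight is at least 50).
    (c): 54 − 10 = 44 < 50 [not met]
  The complainant does not carry Stage 3.
So the licensee prevails.

stage 3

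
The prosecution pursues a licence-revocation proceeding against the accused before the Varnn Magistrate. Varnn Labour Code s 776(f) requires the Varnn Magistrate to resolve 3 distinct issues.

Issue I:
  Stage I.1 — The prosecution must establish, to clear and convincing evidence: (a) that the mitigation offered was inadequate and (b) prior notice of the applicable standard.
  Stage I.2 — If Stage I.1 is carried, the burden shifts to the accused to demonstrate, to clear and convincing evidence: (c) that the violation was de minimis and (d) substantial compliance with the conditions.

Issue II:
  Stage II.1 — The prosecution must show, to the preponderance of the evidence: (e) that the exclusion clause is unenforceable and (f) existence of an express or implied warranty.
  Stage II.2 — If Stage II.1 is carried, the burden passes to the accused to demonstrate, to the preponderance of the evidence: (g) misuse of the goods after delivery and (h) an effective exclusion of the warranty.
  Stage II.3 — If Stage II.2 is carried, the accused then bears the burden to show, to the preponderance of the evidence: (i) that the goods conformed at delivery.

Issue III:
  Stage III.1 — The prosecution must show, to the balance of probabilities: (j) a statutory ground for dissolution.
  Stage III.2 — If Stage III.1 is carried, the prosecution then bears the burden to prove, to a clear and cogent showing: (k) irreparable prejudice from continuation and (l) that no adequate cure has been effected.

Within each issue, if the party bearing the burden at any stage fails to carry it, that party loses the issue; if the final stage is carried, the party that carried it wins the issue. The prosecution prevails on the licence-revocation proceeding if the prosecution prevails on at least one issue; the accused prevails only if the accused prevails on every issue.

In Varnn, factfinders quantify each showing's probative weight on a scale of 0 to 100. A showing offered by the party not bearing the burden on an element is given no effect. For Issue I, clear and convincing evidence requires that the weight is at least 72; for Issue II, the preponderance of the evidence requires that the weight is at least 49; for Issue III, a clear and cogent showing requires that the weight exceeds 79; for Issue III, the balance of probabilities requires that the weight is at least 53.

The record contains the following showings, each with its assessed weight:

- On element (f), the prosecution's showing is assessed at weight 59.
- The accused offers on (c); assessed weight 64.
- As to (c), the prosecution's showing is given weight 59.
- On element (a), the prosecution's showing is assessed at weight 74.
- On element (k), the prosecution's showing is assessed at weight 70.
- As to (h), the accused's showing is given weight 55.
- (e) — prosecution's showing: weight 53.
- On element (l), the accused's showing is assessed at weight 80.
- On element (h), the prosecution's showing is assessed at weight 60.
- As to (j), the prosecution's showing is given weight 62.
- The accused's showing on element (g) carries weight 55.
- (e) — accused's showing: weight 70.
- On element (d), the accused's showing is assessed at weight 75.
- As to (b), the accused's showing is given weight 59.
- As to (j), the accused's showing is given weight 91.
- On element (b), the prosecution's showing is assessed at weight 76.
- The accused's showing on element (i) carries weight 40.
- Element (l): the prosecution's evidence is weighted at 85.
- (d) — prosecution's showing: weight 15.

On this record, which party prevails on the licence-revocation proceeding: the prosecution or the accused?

prosecution

— Issue I —
Stage I.1 (prosecution, clear and convincing evidence, weight is at least 72): (a) 74 ≥ 72 — meets; (b) 76 (accused's 59 disregarded) ≥ 72 — meets.
  All elements met. The burden passes to the accused.
Stage I.2 (accused, clear and convincing evidence, weight is at least 72): (c) 64 (prosecution's 59 disregarded) < 72 — fails; (d) 75 (prosecution's 15 disregarded) ≥ 72 — meets.
  The accused does not carry Stage I.2.
The analysis ends at Stage I.2; the prosecution prevails on this issue.
— Issue II —
Stage II.1 (prosecution, the preponderance of the evidence, weight is at least 49): (e) 53 (accused's 70 disregarded) ≥ 49 — meets; (f) 59 ≥ 49 — meets.
  All elements met. The burden passes to the accused.
Stage II.2 (accused, the preponderance of the evidence, weight is at least 49): (g) 55 ≥ 49 — meets; (h) 55 (prosecution's 60 disregarded) ≥ 49 — meets.
  All elements met. The accused retains the burden for Stage II.3.
Stage II.3 (accused, the preponderance of the evidence, weight is at least 49): (i) 40 < 49 — fails.
  Not every element is met, so the accused fails to carry Stage II.3.
The prosecution prevails on this issue.
— Issue III —
Stage III.1 (prosecution, the balance of probabilities, weight is at least 53): (j) 62 (accused's 91 disregarded) ≥ 53 — meets.
  Stage III.1 carried; the burden remains with the prosecution.
Stage III.2 (prosecution, a clear and cogent showing, weight exceeds 79): (k) 70 ≤ 79 — fails; (l) 85 (accused's 80 disregarded) > 79 — meets.
  Not every element is met, so the prosecution fails to carry Stage III.2.
The analysis ends at Stage III.2; the accused prevails on this issue.
Per-issue: Issue I → prosecution; Issue II → prosecution; Issue III → accused. The prosecution must prevail on at least one issue; overall, the prosecution prevails.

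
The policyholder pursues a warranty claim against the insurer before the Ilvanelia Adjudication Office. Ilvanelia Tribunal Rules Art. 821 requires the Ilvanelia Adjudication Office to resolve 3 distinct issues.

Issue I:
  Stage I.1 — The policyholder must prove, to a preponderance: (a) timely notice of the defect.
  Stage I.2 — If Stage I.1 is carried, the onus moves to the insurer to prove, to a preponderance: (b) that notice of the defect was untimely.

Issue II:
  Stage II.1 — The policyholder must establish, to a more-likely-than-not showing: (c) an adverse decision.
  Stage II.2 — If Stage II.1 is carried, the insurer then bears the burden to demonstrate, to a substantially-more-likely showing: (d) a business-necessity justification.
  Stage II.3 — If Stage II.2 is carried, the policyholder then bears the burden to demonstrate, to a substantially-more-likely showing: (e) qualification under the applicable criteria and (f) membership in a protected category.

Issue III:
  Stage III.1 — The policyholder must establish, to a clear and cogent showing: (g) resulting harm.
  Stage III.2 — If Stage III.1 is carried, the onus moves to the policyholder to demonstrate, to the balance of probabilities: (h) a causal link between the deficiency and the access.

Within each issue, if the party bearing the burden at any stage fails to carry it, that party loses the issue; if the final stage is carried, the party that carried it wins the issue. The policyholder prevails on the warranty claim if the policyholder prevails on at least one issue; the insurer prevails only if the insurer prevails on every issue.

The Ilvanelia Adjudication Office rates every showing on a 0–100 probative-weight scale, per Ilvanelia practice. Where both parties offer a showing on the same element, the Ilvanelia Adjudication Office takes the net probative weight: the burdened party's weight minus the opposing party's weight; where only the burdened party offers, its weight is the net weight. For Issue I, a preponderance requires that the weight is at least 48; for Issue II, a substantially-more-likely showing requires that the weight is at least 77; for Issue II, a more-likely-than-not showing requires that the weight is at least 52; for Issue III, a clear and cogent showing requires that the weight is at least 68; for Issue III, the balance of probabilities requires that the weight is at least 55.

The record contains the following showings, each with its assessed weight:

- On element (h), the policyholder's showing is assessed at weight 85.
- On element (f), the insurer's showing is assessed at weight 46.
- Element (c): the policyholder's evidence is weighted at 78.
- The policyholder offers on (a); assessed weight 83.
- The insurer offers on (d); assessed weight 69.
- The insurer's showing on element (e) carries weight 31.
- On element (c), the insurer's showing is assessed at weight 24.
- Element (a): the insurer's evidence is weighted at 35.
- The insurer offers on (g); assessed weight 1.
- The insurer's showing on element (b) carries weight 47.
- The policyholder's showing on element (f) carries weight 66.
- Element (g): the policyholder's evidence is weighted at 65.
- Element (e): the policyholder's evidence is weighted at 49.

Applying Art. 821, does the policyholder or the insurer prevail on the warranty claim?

policyholder

— Issue I —
At Stage I.1 the policyholder must meet a preponderance (weight is at least 48): on (a) the weight is 83 less the opposing 35 gives net 48, which does reach 48, so (a) meets the standard.
  All elements met. The burden passes to the insurer.
At Stage I.2 the insurer must meet a preponderance (weight is at least 48): on (b) the weight is 47, < 48, so (b) does not meet the standard.
  Not every element is met, so the insurer fails to carry Stage I.2.
So the policyholder prevails on this issue.
— Issue II —
Stage II.1 — burden on policyholder; standard: a more-likely-than-not showing (weight is at least 52).
    (c): 78 − 24 = 54 ≥ 52 [met]
  All elements met. The burden passes to the insurer.
Stage II.2 — burden on insurer; standard: a substantially-more-likely showing (weight is at least 77).
    (d): 69 < 77 [not met]
  Not every element is met, so the insurer fails to carry Stage II.2.
The analysis ends at Stage II.2; the policyholder prevails on this issue.
— Issue III —
Stage III.1 — burden on policyholder; standard: a clear and cogent showing (weight is at least 68).
    (g): 65 − 1 = 64 < 68 [not met]
  The policyholder does not carry Stage III.1.
So the insurer prevails on this issue.
Per-issue: Issue I → policyholder; Issue II → policyholder; Issue III → insurer. The policyholder must prevail on at least one issue; overall, the policyholder prevails.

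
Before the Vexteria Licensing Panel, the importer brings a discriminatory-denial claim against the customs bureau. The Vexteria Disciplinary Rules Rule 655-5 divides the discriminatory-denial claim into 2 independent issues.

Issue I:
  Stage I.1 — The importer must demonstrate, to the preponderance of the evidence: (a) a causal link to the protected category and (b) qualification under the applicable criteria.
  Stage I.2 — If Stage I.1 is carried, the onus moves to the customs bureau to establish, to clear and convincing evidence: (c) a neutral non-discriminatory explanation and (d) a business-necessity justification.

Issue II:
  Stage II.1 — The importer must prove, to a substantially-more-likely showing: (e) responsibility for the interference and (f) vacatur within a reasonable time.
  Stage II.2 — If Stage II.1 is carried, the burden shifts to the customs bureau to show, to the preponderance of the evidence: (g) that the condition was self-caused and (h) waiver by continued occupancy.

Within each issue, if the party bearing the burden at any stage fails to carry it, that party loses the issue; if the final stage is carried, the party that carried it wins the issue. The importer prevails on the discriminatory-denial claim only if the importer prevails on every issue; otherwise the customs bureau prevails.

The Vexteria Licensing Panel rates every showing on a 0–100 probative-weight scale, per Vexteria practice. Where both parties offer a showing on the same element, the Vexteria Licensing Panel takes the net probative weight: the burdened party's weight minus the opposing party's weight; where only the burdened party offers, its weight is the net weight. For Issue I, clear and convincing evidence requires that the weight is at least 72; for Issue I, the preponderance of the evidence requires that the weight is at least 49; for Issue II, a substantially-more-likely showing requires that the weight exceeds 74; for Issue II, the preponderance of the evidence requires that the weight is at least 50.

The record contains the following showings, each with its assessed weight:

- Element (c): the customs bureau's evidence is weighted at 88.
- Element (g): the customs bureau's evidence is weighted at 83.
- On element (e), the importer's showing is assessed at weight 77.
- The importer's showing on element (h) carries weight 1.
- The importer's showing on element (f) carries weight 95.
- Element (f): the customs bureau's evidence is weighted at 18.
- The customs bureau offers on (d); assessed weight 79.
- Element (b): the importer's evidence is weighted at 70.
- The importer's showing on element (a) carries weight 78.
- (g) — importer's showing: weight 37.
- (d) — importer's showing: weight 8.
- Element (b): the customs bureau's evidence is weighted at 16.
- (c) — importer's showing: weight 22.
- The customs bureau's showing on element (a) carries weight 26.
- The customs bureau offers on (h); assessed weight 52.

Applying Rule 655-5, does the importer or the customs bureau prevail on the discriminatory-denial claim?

— Issue I —
At Stage I.1 the importer must meet the preponderance of the evidence (weight is at least 49): on (a) the weight is 78 less the opposing 26 gives net 52, which does reach 49, so (a) meets the standard; on (b) the weight is 70 less the opposing 16 gives net 54, ≥ 49, so (b) meets the standard.
  The importer carries Stage I.1; the customs bureau now bears the burden.
At Stage I.2 the customs bureau must meet clear and convincing evidence (weight is at least 72): on (c) the weight is 88 less the opposing 22 gives net 66, which does not reach 72, so (c) does not meet the standard; on (d) the weight is 79 less the opposing 8 gives net 71, < 72, so (d) does not meet the standard.
  The customs bureau does not carry Stage I.2.
So the importer prevails on this issue.
— Issue II —
At Stage II.1 the importer must meet a substantially-more-likely showing (weight exceeds 74): on (e) the weight is 77, > 74, so (e) meets the standard; on (f) the weight is 95 less the opposing 18 gives net 77, > 74, so (f) meets the standard.
  The importer carries Stage II.1; the customs bureau now bears the burden.
At Stage II.2 the customs bureau must meet the preponderance of the evidence (weight is at least 50): on (g) the weight is 83 less the opposing 37 gives net 46, < 50, so (g) does not meet the standard; on (h) the weight is 52 less the opposing 1 gives net 51, ≥ 50, so (h) meets the standard.
  Not every element is met, so the customs bureau fails to carry Stage II.2.
The analysis ends at Stage II.2; the importer prevails on this issue.
Per-issue: Issue I → importer; Issue II → importer. The importer must prevail on every issue; overall, the importer prevails.

importer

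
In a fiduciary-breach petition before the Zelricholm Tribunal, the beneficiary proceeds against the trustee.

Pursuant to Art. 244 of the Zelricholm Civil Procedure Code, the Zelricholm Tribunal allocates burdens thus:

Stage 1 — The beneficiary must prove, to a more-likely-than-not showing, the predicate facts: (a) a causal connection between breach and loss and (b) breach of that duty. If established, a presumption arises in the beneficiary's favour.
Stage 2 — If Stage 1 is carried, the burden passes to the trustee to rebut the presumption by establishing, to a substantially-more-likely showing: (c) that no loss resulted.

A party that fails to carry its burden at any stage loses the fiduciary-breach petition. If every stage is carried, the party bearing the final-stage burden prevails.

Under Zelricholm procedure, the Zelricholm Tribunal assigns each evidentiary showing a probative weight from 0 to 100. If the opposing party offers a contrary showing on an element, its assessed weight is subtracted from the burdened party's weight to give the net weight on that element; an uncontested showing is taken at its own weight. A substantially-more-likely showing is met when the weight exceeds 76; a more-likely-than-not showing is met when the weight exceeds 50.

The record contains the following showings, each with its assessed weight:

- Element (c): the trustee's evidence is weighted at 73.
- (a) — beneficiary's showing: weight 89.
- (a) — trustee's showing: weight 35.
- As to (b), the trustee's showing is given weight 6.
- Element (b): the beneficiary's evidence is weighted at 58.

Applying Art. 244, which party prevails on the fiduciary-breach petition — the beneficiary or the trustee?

Stage 1 — burden on beneficiary; standard: a more-likely-than-not showing (weight exceeds 50).
    (a): 89 − 35 = 54 > 50 [met]
    (b): 58 − 6 = 52 > 50 [met]
  The beneficiary carries Stage 1; the trustee now bears the burden.
Stage 2 — burden on trustee; standard: a substantially-more-likely showing (weight exceeds 76).
    (c): 73 ≤ 76 [not met]
  The trustee does not carry Stage 2.
So the beneficiary prevails.

beneficiary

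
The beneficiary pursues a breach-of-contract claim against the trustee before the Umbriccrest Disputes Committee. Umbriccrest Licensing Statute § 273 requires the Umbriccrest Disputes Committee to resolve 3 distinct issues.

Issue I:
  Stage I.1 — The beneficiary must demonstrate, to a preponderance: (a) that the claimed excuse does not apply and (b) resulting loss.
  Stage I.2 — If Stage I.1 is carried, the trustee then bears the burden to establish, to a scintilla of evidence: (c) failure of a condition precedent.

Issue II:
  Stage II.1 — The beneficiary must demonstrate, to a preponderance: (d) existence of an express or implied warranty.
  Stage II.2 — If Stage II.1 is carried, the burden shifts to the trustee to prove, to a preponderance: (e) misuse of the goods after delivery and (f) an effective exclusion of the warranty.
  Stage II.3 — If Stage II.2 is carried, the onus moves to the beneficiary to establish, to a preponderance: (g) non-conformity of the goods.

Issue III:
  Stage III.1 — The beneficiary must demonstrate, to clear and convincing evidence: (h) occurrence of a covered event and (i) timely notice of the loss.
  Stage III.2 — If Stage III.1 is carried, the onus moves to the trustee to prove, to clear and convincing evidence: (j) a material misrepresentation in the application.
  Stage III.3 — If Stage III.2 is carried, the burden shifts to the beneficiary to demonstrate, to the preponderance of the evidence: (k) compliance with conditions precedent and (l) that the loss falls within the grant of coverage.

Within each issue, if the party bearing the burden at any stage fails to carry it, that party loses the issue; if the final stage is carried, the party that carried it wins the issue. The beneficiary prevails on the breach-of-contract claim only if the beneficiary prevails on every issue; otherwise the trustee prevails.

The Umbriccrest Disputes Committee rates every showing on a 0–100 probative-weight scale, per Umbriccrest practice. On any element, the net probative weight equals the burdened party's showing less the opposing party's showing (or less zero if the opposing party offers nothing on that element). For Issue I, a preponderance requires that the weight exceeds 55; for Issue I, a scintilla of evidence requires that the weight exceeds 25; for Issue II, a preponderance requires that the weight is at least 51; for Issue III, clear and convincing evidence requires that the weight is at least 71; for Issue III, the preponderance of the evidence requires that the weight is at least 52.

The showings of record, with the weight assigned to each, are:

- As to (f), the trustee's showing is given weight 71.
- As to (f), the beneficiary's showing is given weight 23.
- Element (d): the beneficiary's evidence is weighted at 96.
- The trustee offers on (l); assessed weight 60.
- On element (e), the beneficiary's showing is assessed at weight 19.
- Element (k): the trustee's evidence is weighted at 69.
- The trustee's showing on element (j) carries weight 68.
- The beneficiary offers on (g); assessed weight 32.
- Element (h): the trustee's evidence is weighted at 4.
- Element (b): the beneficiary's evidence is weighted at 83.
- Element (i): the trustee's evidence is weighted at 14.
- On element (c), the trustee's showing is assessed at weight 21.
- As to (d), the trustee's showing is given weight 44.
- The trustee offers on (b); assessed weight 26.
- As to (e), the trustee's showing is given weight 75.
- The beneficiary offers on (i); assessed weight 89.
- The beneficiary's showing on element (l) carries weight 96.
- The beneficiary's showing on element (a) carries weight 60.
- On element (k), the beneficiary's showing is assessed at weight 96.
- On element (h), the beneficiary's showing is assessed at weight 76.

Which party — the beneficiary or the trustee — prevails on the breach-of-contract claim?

— Issue I —
Stage I.1 — burden on beneficiary; standard: a preponderance (weight exceeds 55).
    (a): 60 > 55 [met]
    (b): 83 − 26 = 57 > 55 [met]
  The beneficiary carries Stage I.1; the trustee now bears the burden.
Stage I.2 — burden on trustee; standard: a scintilla of evidence (weight exceeds 25).
    (c): 21 ≤ 25 [not met]
  Stage I.2 not carried; the trustee fails its burden.
The beneficiary prevails on this issue.
— Issue II —
At Stage II.1 the beneficiary must meet a preponderance (weight is at least 51): on (d) the weight is 96 less the opposing 44 gives net 52, ≥ 51, so (d) meets the standard.
  Stage II.1 is satisfied; the onus moves to the trustee.
At Stage II.2 the trustee must meet a preponderance (weight is at least 51): on (e) the weight is 75 less the opposing 19 gives net 56, ≥ 51, so (e) meets the standard; on (f) the weight is 71 less the opposing 23 gives net 48, < 51, so (f) does not meet the standard.
  Not every element is met, so the trustee fails to carry Stage II.2.
The beneficiary prevails on this issue.
— Issue III —
Stage III.1 — burden on beneficiary; standard: clear and convincing evidence (weight is at least 71).
    (h): 76 − 4 = 72 ≥ 71 [met]
    (i): 89 − 14 = 75 ≥ 71 [met]
  Stage III.1 is satisfied; the onus moves to the trustee.
Stage III.2 — burden on trustee; standard: clear and convincing evidence (weight is at least 71).
    (j): 68 < 71 [not met]
  Stage III.2 not carried; the trustee fails its burden.
The beneficiary prevails on this issue.
Per-issue: Issue I → beneficiary; Issue II → beneficiary; Issue III → beneficiary. The beneficiary must prevail on every issue; overall, the beneficiary prevails.

beneficiary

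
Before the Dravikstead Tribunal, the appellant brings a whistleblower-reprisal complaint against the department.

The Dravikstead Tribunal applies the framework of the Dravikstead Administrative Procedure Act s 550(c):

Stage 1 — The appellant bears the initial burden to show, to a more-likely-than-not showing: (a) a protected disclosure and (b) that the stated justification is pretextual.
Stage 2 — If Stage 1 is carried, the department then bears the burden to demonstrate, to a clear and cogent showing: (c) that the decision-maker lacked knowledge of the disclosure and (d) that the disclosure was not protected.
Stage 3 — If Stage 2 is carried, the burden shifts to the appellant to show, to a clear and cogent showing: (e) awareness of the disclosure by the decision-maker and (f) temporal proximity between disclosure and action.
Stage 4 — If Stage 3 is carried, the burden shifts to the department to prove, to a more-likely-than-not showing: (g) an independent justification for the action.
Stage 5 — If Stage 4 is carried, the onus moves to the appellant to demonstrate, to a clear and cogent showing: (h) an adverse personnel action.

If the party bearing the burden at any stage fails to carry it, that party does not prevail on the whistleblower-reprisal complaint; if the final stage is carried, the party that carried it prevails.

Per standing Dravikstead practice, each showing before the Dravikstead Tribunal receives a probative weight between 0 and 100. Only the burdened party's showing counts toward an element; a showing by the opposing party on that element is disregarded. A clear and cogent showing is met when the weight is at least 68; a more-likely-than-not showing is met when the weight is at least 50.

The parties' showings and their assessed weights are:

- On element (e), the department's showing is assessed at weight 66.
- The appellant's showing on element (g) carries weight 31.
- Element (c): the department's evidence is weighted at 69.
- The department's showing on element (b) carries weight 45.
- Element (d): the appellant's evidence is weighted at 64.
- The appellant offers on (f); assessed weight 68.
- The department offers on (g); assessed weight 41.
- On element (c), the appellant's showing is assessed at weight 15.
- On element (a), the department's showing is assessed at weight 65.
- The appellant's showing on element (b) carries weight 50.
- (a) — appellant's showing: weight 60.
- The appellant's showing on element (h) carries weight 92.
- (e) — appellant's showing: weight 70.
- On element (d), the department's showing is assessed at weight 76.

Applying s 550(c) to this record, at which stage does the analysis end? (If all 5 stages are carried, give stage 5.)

stage 4

Stage 1 — burden on appellant; standard: a more-likely-than-not showing (weight is at least 50).
    (a): 60 (department's 65 disregarded) ≥ 50 [met]
    (b): 50 (department's 45 disregarded) ≥ 50 [met]
  All elements met. The burden passes to the department.
Stage 2 — burden on department; standard: a clear and cogent showing (weight is at least 68).
    (c): 69 (appellant's 15 disregarded) ≥ 68 [met]
    (d): 76 (appellant's 64 disregarded) ≥ 68 [met]
  The department carries Stage 2; the appellant now bears the burden.
Stage 3 — burden on appellant; standard: a clear and cogent showing (weight is at least 68).
    (e): 70 (department's 66 disregarded) ≥ 68 [met]
    (f): 68 ≥ 68 [met]
  The appellant carries Stage 3; the department now bears the burden.
Stage 4 — burden on department; standard: a more-likely-than-not showing (weight is at least 50).
    (g): 41 (appellant's 31 disregarded) < 50 [not met]
  Not every element is met, so the department fails to carry Stage 4.
The analysis ends at Stage 4; the appellant prevails.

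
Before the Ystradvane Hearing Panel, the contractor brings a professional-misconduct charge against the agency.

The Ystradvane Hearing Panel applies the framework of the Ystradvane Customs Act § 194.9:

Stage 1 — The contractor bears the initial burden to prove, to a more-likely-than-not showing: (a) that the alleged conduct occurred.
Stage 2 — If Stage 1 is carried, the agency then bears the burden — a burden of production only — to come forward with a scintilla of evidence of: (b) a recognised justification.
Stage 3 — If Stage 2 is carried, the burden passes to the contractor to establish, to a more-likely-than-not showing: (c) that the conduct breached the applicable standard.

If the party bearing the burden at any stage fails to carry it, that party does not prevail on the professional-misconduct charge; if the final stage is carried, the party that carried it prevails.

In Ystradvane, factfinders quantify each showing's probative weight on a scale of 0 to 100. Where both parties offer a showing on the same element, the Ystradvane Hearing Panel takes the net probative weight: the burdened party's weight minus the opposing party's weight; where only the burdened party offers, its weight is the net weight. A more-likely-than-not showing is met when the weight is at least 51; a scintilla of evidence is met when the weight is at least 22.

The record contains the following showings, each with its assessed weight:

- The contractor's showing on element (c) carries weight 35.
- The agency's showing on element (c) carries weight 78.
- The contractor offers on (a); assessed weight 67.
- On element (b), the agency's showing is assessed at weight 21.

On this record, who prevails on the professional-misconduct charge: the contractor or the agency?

contractor

At Stage 1 the contractor must meet a more-likely-than-not showing (weight is at least 51): on (a) the weight is 67, ≥ 51, so (a) meets the standard.
  Stage 1 carried; the burden shifts to the agency.
At Stage 2 the agency must meet a scintilla of evidence (weight is at least 22): on (b) the weight is 21, < 22, so (b) does not meet the standard.
  Not every element is met, so the agency fails to carry Stage 2.
So the contractor prevails.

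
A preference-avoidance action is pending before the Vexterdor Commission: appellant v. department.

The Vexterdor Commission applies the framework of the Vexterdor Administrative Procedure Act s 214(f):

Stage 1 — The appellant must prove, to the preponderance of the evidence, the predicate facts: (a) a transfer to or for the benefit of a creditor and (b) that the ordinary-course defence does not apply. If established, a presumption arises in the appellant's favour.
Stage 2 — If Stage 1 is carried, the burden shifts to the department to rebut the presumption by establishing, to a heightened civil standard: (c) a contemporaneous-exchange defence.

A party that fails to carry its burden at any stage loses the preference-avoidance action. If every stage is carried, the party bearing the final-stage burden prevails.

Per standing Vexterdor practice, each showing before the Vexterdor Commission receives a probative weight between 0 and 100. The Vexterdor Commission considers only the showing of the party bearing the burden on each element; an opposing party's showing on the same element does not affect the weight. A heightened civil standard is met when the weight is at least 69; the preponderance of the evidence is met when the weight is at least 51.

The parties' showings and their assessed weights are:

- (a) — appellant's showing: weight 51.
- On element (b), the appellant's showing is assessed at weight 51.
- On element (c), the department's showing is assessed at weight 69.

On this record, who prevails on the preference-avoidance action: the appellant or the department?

At Stage 1 the appellant must meet the preponderance of the evidence (weight is at least 51): on (a) the weight is 51, ≥ 51, so (a) meets the standard; on (b) the weight is 51, which does reach 51, so (b) meets the standard.
  All elements met. The burden passes to the department.
At Stage 2 the department must meet a heightened civil standard (weight is at least 69): on (c) the weight is 69, which does reach 69, so (c) meets the standard.
  The department carries the last stage.
Every stage carried; the department prevails.

department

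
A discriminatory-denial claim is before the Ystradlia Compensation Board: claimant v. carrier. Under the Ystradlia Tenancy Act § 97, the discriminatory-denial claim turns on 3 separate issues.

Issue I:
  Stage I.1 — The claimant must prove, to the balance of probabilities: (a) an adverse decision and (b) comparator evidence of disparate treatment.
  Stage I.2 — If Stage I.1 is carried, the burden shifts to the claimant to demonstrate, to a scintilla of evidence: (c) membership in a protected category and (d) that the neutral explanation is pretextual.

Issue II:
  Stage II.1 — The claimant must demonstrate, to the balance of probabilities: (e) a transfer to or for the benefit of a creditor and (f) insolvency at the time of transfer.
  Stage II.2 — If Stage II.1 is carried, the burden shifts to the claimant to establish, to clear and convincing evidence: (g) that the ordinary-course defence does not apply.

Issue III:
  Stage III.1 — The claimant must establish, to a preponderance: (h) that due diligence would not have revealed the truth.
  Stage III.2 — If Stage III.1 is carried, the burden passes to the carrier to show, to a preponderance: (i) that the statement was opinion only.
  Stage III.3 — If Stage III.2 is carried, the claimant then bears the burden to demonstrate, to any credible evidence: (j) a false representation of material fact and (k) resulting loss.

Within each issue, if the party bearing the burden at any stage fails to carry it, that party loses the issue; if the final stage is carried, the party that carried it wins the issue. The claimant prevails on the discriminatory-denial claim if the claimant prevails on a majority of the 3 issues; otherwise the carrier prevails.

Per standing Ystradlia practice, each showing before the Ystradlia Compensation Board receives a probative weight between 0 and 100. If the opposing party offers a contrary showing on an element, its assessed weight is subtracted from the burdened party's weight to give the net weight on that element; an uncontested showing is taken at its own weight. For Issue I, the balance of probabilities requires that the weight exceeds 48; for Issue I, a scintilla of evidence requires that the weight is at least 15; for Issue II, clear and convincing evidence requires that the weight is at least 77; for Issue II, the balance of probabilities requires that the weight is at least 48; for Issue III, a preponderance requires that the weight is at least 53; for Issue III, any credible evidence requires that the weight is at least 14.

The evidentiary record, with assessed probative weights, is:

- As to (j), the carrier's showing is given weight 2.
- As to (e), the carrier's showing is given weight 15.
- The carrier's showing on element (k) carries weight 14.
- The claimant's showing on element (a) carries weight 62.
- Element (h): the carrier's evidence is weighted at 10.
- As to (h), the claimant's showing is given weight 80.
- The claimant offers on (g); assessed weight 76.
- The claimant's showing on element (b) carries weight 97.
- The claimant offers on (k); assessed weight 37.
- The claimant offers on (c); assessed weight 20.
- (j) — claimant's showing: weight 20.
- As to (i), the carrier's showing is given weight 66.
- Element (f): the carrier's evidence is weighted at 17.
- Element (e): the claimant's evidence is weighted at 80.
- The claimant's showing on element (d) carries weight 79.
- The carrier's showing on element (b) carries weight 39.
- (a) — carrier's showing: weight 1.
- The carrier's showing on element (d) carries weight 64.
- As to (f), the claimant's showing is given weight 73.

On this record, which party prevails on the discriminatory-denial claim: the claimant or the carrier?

— Issue I —
Stage I.1 (claimant, the balance of probabilities, weight exceeds 48): (a) net 62−1=61 > 48 — meets; (b) net 97−39=58 > 48 — meets.
  Stage I.1 carried; the burden remains with the claimant.
Stage I.2 (claimant, a scintilla of evidence, weight is at least 15): (c) 20 ≥ 15 — meets; (d) net 79−64=15 ≥ 15 — meets.
  All elements met at the final stage.
All stages carried — the claimant prevails on this issue.
— Issue II —
Stage II.1 (claimant, the balance of probabilities, weight is at least 48): (e) net 80−15=65 ≥ 48 — meets; (f) net 73−17=56 ≥ 48 — meets.
  All elements met. The claimant retains the burden for Stage II.2.
Stage II.2 (claimant, clear and convincing evidence, weight is at least 77): (g) 76 < 77 — fails.
  Not every element is met, so the claimant fails to carry Stage II.2.
The analysis ends at Stage II.2; the carrier prevails on this issue.
— Issue III —
Stage III.1 — burden on claimant; standard: a preponderance (weight is at least 53).
    (h): 80 − 10 = 70 ≥ 53 [met]
  The claimant carries Stage III.1; the carrier now bears the burden.
Stage III.2 — burden on carrier; standard: a preponderance (weight is at least 53).
    (i): 66 ≥ 53 [met]
  Stage III.2 is satisfied; the onus moves to the claimant.
Stage III.3 — burden on claimant; standard: any credible evidence (weight is at least 14).
    (j): 20 − 2 = 18 ≥ 14 [met]
    (k): 37 − 14 = 23 ≥ 14 [met]
  All elements met at the final stage.
With every stage satisfied, the claimant prevails on this issue.
Per-issue: Issue I → claimant; Issue II → carrier; Issue III → claimant. The claimant must prevail on a majority of issues; overall, the claimant prevails.

claimant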